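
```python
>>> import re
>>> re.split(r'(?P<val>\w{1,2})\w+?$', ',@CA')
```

[',@', 'C', '']

This matches 1 to 2 of a word character (captured as 'val'); then one or more of a word character (lazy); then anchored at the end.
Matches to split on: at [2:4] → 'CA'.
`re.split` interleaves the captured-group text with the surrounding fragments.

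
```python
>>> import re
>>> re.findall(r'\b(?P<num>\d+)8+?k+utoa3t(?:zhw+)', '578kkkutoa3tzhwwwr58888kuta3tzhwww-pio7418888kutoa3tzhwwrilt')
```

['57']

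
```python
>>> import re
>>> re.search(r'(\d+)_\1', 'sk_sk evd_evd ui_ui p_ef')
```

None

`\1` is not a pattern — it's the concrete string captured by group 1, re-applied verbatim.
`re.search` tries every starting position until one works.
Here nothing in the string fits, so the call returns None.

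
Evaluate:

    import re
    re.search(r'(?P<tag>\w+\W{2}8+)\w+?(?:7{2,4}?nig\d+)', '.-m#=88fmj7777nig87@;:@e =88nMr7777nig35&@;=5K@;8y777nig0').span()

Pattern: one or more of a word character, then exactly 2 of a non-word character, then one or more of a literal '8' (captured as 'tag'); then one or more of a word character (lazy); then 2 to 4 of a literal '7' (lazy), then the literal 'nig', then one or more of a digit (non-capturing group).
The match spans [2:19] → 'm#=88fmj7777nig87'.

(2, 19)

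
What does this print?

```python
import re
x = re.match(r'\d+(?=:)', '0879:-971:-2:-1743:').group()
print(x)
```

`re.match` won't scan ahead — the pattern has to work from the very first character.
The match spans [0:4] → '0879'.

0879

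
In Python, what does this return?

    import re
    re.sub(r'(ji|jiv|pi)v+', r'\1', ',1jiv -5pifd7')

',1ji -5pifd7'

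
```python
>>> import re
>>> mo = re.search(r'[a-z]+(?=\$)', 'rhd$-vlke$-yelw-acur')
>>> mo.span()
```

The `(?=…)`/`(?<=…)` assertion just peeks at neighbouring text; it doesn't advance the match position.
The match spans [0:3] → 'rhd'.

(0, 3)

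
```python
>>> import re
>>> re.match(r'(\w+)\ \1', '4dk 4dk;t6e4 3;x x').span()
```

`\1` has to match the exact text group 1 already captured.
`re.match` only tries the pattern at the start of the string.
The match spans [0:7] → '4dk 4dk'.
Captured: group 1 = '4dk'.

(0, 7)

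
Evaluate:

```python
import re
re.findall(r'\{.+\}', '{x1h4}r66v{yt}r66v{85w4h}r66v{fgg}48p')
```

['{x1h4}r66v{yt}r66v{85w4h}r66v{fgg}']

Walking the string: at [0:34] → '{x1h4}r66v{yt}r66v{85w4h}r66v{fgg}'.
No capturing groups, so `findall` returns the 1 full match string.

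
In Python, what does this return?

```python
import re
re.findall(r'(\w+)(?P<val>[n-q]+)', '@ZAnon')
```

[('ZAno', 'n')]

The pattern matches one or more of a word character (captured); then one or more of a character in [n-q] (captured as 'val').
Walking the string: at [1:6] match 'ZAnon', groups = ('ZAno', 'n').
`findall` packs the 2 group values into a tuple for every match.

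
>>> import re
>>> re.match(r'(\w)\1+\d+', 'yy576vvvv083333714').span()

`match` is anchored at position 0; if the pattern doesn't fit there, it returns None.
The match spans [0:5] → 'yy576'.

(0, 5)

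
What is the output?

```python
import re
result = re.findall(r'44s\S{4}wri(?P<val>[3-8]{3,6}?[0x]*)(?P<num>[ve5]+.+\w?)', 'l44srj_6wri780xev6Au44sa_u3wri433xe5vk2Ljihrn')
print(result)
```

This matches the literal '44s', then exactly 4 of a non-whitespace character, then the literal 'wri'; then 3 to 6 of a character in [3-8] (lazy), then zero or more of one of [0x] (captured as 'val'); then one or more of one of [ve5], then one or more of any character, then optionally a word character (captured as 'num').
With 2 capturing groups, `findall` returns a 2-tuple per match.

[('433x', 'e5vk2Ljihrn')]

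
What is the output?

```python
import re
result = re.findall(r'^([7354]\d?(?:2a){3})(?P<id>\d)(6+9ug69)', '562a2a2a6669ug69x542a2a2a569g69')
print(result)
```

[('562a2a2a', '6', '669ug69')]

This matches anchored at the start of the string; then one of [7354], then optionally a digit, then the literal '2a' repeated 3 times (captured); then a digit (captured as 'id'); then one or more of a literal '6', then the literal '9ug', then the literal '69' (captured).
With 3 capturing groups, `findall` returns a 3-tuple per match.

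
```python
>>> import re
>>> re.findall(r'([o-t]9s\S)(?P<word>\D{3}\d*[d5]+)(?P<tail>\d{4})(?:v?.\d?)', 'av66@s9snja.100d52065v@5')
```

[('s9sn', 'ja.100d5', '2065')]

This matches a character in [o-t], then the literal '9s', then a non-whitespace character (captured); then exactly 3 of a non-digit, then zero or more of a digit, then one or more of one of [d5] (captured as 'word'); then exactly 4 of a digit (captured as 'tail'); then optionally a literal 'v', then any character, then optionally a digit (non-capturing group).
Scanning left to right: at [5:24] match 's9snja.100d52065v@5', groups = ('s9sn', 'ja.100d5', '2065').
Multiple groups make `findall` return tuples — one 3-tuple for the one match.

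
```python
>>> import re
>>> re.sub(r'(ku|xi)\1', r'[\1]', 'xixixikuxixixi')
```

'[xi]xiku[xi]xi'

`\1` is not a pattern — it's the concrete string captured by group 1, re-applied verbatim.
Each match is replaced using the text its own group 1 captured.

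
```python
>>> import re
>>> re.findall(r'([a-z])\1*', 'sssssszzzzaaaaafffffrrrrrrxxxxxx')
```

['s', 'z', 'a', 'f', 'r', 'x']

`\1` is not a pattern — it's the concrete string captured by group 1, re-applied verbatim.
Walking the string: at [0:6] match 'ssssss', group 1 = 's'; at [6:10] match 'zzzz', group 1 = 'z'; at [10:15] match 'aaaaa', group 1 = 'a'; at [15:20] match 'fffff', group 1 = 'f'; at [20:26] match 'rrrrrr', group 1 = 'r'; ….
`findall` collects group 1 from each match (6 total).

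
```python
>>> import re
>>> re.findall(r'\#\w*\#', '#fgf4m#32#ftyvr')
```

Since nothing is captured, `findall` lists the 1 matched substring directly.

['#fgf4m#']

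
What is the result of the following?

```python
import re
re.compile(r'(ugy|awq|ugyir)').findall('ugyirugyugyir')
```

`|` is ordered: at each position the engine commits to the first alternative that works.
One capturing group, so `findall` returns just the captured substring from each match — 3 in all.

['ugy', 'ugy', 'ugy']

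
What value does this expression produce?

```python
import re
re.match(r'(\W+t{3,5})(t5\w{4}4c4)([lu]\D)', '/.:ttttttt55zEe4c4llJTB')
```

None

The pattern matches one or more of a non-word character, then 3 to 5 of a literal 't' (captured); then the literal 't5', then exactly 4 of a word character, then the literal '4c4' (captured); then one of [lu], then a non-digit (captured).
With `match`, the pattern is implicitly anchored at the beginning.
Here the string doesn't start with a match, so the call returns None.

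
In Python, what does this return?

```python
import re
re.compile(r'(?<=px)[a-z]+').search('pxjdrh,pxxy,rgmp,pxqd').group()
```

Because the assertion is zero-width, the text it checks is not consumed and won't appear in the result.
Unlike `match`, `search` isn't anchored — it looks for the pattern anywhere in the string.
The match spans [2:6] → 'jdrh'.

'jdrh'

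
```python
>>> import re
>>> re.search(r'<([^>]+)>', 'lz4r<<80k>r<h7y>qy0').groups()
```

Unlike `match`, `search` isn't anchored — it looks for the pattern anywhere in the string.
The match spans [4:10] → '<<80k>'.
Captured: group 1 = '<80k'.

('<80k',)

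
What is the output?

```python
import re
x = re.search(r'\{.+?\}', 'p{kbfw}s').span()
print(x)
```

(1, 7)

`re.search` scans for the first position where the pattern succeeds.
The match spans [1:7] → '{kbfw}'.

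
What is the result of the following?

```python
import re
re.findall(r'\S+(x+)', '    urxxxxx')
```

Pattern: one or more of a non-whitespace character; then one or more of a literal 'x' (captured).
Matches: at [4:11] match 'urxxxxx', group 1 = 'x'.
`findall` collects group 1 from the one match (1 total).

['x']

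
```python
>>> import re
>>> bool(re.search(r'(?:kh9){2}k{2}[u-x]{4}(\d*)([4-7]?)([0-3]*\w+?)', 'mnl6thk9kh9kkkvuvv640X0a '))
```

False

The pattern matches the literal 'kh9' repeated 2 times, then exactly 2 of a literal 'k', then exactly 4 of a character in [u-x]; then zero or more of a digit (captured); then optionally a character in [4-7] (captured); then zero or more of a character in [0-3], then one or more of a word character (lazy) (captured).
`re.search` tries every starting position until one works.
Here no position works, so the call returns None, and `bool(None)` is False.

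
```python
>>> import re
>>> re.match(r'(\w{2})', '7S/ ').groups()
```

The match spans [0:2] → '7S'.
Captured: group 1 = '7S'.

('7S',)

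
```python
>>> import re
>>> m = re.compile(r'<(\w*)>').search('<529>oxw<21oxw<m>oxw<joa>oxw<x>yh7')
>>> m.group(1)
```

The match spans [0:5] → '<529>'.
Captured: group 1 = '529'.

'529'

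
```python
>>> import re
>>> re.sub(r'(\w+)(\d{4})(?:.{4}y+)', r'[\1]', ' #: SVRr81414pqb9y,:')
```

The pattern matches one or more of a word character (captured); then exactly 4 of a digit (captured); then exactly 4 of any character, then one or more of a literal 'y' (non-capturing group).
Matches: at [4:18] → 'SVRr81414pqb9y'.
`\1` in the replacement pulls in group 1's text for each match.

' #: [SVRr8],:'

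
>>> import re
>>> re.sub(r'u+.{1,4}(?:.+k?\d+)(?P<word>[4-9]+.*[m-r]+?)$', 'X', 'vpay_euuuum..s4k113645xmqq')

This matches one or more of a literal 'u', then 1 to 4 of any character; then one or more of any character, then optionally a literal 'k', then one or more of a digit (non-capturing group); then one or more of a character in [4-9], then zero or more of any character, then one or more of a character in [m-r] (lazy) (captured as 'word'); then anchored at the end.
Each match is replaced by 'X'.

'vpay_eX'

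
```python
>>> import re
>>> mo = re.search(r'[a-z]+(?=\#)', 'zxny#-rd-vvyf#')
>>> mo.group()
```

'zxny'

Because the assertion is zero-width, the text it checks is not consumed and won't appear in the result.
`re.search` tries every starting position until one works.
The match spans [0:4] → 'zxny'.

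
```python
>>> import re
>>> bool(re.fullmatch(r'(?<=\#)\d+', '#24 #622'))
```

Because the assertion is zero-width, the text it checks is not consumed and won't appear in the result.
`re.fullmatch` is like wrapping the pattern in `^…$` (in single-line mode).
Here the pattern can't cover the whole string, so the call returns None, and `bool(None)` is False.

False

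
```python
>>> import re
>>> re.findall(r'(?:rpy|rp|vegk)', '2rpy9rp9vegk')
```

['rpy', 'rp', 'vegk']

`|` is ordered: at each position the engine commits to the first alternative that works.
Scanning left to right: at [1:4] → 'rpy'; at [5:7] → 'rp'; at [8:12] → 'vegk'.
With no groups in the pattern, `findall` gives back each whole match — 3 here.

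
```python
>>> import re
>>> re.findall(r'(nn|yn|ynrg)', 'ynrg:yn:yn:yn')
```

['yn', 'yn', 'yn', 'yn']

The regex engine tests alternatives in the order written; an earlier branch that matches wins even if a later one would match more.
`findall` collects group 1 from each match (4 total).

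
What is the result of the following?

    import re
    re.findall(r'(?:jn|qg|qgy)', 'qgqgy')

['qg', 'qg']

The regex engine tests alternatives in the order written; an earlier branch that matches wins even if a later one would match more.
Matches: at [0:2] → 'qg'; at [2:4] → 'qg'.
Since nothing is captured, `findall` lists the 2 matched substrings directly.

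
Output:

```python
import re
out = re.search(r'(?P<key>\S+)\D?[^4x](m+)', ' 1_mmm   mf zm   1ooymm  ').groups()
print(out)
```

('1_m', 'm')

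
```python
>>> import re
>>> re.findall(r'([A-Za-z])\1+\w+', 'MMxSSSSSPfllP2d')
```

`\1` has to match the exact text group 1 already captured.
Walking the string: at [0:15] match 'MMxSSSSSPfllP2d', group 1 = 'M'.
Because there's exactly one group, `findall` drops the full match and keeps group 1 from the one hit.

['M']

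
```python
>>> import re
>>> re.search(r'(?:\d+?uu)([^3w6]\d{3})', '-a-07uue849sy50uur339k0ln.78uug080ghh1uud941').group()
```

This matches one or more of a digit (lazy), then the literal 'uu' (non-capturing group); then any character except [3w6], then exactly 3 of a digit (captured).
Unlike `match`, `search` isn't anchored — it looks for the pattern anywhere in the string.
The match spans [3:11] → '07uue849'.
Captured: group 1 = 'e849'.

'07uue849'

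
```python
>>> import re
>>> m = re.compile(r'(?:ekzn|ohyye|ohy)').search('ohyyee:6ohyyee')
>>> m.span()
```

(0, 5)

`|` is ordered: at each position the engine commits to the first alternative that works.
`re.search` scans for the first position where the pattern succeeds.
The match spans [0:5] → 'ohyye'.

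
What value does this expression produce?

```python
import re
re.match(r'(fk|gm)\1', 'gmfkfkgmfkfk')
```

None

With `match`, the pattern is implicitly anchored at the beginning.
Here the pattern fails at index 0, so the call returns None.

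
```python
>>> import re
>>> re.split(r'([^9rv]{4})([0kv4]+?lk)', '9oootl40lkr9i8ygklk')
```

Pattern: exactly 4 of any character except [9rv] (captured); then one or more of one of [0kv4] (lazy), then the literal 'lk' (captured).
Matches to split on: at [2:10] → 'ootl40lk'; at [12:19] → 'i8ygklk'.
With a capturing group present, the delimiter's captured portion is kept in the result list.

['9o', 'ootl', '40lk', 'r9', 'i8yg', 'klk', '']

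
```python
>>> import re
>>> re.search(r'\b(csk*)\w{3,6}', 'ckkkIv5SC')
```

None

The pattern matches a word boundary (`\b`, zero-width); then the literal 'cs', then zero or more of a literal 'k' (captured); then 3 to 6 of a word character.
`re.search` tries every starting position until one works.
Here the pattern never matches, so the call returns None.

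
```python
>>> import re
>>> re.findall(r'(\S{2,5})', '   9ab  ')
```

['9ab']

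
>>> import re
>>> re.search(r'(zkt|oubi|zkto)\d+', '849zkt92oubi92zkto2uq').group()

'zkt92'

The match spans [3:8] → 'zkt92'.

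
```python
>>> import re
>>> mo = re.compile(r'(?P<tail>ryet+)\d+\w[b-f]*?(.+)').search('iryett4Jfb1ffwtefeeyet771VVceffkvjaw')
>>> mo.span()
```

(1, 36)

This matches the literal 'rye', then one or more of the literal 't' (captured as 'tail'); then one or more of a digit, then a word character, then zero or more of a character in [b-f] (lazy); then one or more of any character (captured).
`search` walks the string left to right and returns the first match it finds.
The match spans [1:36] → 'ryett4Jfb1ffwtefeeyet771VVceffkvjaw'.
Captured: group 1 = 'ryett', group 2 = 'fb1ffwtefeeyet771VVceffkvjaw'.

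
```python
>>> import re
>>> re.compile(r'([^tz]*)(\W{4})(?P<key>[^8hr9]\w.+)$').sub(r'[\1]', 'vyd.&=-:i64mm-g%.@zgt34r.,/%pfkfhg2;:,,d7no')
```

'[vyd.]'

This matches zero or more of any character except [tz] (captured); then exactly 4 of a non-word character (captured); then any character except [8hr9], then a word character, then one or more of any character (captured as 'key'); then anchored at the end.
Matches: at [0:43] → 'vyd.&=-:i64mm-g%.@zgt34r.,/%pfkfhg2;:,,d7no'.
The replacement refers to a captured group, so each match is rewritten using its own captured text.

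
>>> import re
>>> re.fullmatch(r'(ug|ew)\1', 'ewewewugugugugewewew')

None

`fullmatch` succeeds only if the pattern covers the string from start to end.
Here the string isn't matched end-to-end, so the call returns None.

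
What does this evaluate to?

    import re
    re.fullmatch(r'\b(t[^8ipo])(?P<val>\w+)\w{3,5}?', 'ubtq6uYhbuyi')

The pattern matches a word boundary (`\b`, zero-width); then the literal 't', then any character except [8ipo] (captured); then one or more of a word character (captured as 'val'); then 3 to 5 of a word character (lazy).
`re.fullmatch` requires the pattern to consume the entire string.
Here there's no way to consume every character, so the call returns None.

None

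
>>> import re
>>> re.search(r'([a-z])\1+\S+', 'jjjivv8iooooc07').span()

(0, 15)

After group 1 captures some text, `\1` only succeeds where that same text appears again.
The match spans [0:15] → 'jjjivv8iooooc07'.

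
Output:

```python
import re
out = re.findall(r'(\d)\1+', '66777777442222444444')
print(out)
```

['6', '7', '4', '2', '4']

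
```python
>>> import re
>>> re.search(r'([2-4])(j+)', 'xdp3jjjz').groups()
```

The match spans [3:7] → '3jjj'.
Captured: group 1 = '3', group 2 = 'jjj'.

('3', 'jjj')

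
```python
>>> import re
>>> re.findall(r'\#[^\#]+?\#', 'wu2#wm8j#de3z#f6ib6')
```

['#wm8j#']

Scanning left to right: at [3:9] → '#wm8j#'.
Since nothing is captured, `findall` lists the 1 matched substring directly.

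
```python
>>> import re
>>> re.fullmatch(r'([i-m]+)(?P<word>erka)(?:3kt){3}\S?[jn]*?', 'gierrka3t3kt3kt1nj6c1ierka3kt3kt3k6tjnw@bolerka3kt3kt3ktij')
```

None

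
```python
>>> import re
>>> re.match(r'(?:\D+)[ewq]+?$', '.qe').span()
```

(0, 3)

Pattern: one or more of a non-digit (non-capturing group); then one or more of one of [ewq] (lazy); then anchored at the end.
`match` is anchored at position 0; if the pattern doesn't fit there, it returns None.
The match spans [0:3] → '.qe'.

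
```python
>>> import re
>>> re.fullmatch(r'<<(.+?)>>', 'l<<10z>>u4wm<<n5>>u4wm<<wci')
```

None

`fullmatch` succeeds only if the pattern covers the string from start to end.
Here the pattern can't cover the whole string, so the call returns None.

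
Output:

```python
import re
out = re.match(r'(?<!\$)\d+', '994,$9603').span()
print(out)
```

(0, 3)

Because the assertion is negative and zero-width, positions next to the forbidden text are skipped.
`re.match` won't scan ahead — the pattern has to work from the very first character.
The match spans [0:3] → '994'.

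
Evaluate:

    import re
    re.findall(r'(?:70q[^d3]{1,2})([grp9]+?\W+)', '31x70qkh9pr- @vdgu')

['9pr- @']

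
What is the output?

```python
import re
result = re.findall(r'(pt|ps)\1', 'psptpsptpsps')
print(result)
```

After group 1 captures some text, `\1` only succeeds where that same text appears again.
`findall` collects group 1 from the one match (1 total).

['ps']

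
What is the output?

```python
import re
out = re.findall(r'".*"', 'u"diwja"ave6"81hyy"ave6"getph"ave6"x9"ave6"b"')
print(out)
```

Scanning left to right: at [1:45] → '"diwja"ave6"81hyy"ave6"getph"ave6"x9"ave6"b"'.
`findall` yields the raw match text (1 of them) because the pattern has no groups.

['"diwja"ave6"81hyy"ave6"getph"ave6"x9"ave6"b"']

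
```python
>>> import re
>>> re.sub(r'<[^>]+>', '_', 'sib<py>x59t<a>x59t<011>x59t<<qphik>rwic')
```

'sib_x59t_x59t_x59t_rwic'

Every occurrence is swapped for '_'.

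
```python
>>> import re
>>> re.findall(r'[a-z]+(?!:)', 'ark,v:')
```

['ark']

A negative assertion filters positions out without eating any characters.
No capturing groups, so `findall` returns the 1 full match string.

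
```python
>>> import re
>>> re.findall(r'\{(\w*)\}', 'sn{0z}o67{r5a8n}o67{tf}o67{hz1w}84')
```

['0z', 'r5a8n', 'tf', 'hz1w']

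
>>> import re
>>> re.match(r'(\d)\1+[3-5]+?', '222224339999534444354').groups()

('2',)

`\1` has to match the exact text group 1 already captured.
`match` is anchored at position 0; if the pattern doesn't fit there, it returns None.
The match spans [0:6] → '222224'.
Captured: group 1 = '2'.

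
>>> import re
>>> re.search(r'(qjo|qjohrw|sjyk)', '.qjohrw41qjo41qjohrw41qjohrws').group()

'qjo'

`|` is ordered: at each position the engine commits to the first alternative that works.
`search` walks the string left to right and returns the first match it finds.
The match spans [1:4] → 'qjo'.
Captured: group 1 = 'qjo'.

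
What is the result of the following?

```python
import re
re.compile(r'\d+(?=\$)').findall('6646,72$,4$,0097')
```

['72', '4']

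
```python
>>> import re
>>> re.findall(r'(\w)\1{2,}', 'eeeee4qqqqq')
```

The backreference `\1` re-matches whatever the first group consumed, character for character.
With a single group, `findall` returns only what that group captured — 2 items.

['e', 'q']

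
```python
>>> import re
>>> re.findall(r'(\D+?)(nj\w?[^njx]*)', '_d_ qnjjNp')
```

Pattern: one or more of a non-digit (lazy) (captured); then the literal 'nj', then optionally a word character, then zero or more of any character except [njx] (captured).
Scanning left to right: at [0:10] match '_d_ qnjjNp', groups = ('_d_ q', 'njjNp').
2 groups means the one result is a tuple of 2 captured strings — 1 here.

[('_d_ q', 'njjNp')]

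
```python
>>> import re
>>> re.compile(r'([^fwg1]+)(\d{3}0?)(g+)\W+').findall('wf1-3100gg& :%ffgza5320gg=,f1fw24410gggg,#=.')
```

The pattern matches one or more of any character except [fwg1] (captured); then exactly 3 of a digit, then optionally a literal '0' (captured); then one or more of a literal 'g' (captured); then one or more of a non-word character.
Walking the string: at [3:14] match '-3100gg& :%', groups = ('-3', '100', 'gg'); at [17:27] match 'za5320gg=,', groups = ('za5', '320', 'gg'); at [31:44] match '24410gggg,#=.', groups = ('24', '410', 'gggg').
3 groups means each result is a tuple of 3 captured strings — 3 here.

[('-3', '100', 'gg'), ('za5', '320', 'gg'), ('24', '410', 'gggg')]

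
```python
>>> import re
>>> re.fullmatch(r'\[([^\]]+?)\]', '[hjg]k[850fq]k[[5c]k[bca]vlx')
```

`re.fullmatch` is like wrapping the pattern in `^…$` (in single-line mode).
Here the string isn't matched end-to-end, so the call returns None.

None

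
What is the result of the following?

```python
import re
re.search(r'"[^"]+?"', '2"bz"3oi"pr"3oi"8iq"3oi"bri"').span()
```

The match spans [1:5] → '"bz"'.

(1, 5)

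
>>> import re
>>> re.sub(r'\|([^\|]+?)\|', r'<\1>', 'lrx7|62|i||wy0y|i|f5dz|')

Matches: at [4:8] → '|62|'; at [10:16] → '|wy0y|'; at [17:23] → '|f5dz|'.
`\1` in the replacement pulls in group 1's text for each match.

'lrx7<62>i|<wy0y>i<f5dz>'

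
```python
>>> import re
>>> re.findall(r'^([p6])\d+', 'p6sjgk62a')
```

The pattern matches anchored at the start of the string; then one of [p6] (captured); then one or more of a digit.
`findall` collects group 1 from the one match (1 total).

['p']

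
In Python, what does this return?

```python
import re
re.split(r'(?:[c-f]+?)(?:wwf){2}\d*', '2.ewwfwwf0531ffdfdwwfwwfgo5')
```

The pattern matches one or more of a character in [c-f] (lazy) (non-capturing group); then the literal 'wwf' repeated 2 times, then zero or more of a digit.
Splitting on the pattern gives 3 pieces.

['2.', '', 'go5']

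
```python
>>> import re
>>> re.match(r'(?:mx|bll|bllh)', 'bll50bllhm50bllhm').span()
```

`re.match` only tries the pattern at the start of the string.
The match spans [0:3] → 'bll'.

(0, 3)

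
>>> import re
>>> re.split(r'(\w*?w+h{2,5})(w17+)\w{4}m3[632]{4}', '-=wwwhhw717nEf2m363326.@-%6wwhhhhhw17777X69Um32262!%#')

['-=wwwhhw717nEf2m363326.@-%', '6wwhhhhh', 'w17777', '!%#']

Pattern: zero or more of a word character (lazy), then one or more of the literal 'w', then 2 to 5 of the literal 'h' (captured); then the literal 'w1', then one or more of the literal '7' (captured); then exactly 4 of a word character, then the literal 'm3', then exactly 4 of one of [632].
Because the pattern has a capturing group, `split` also inserts each captured text between the pieces.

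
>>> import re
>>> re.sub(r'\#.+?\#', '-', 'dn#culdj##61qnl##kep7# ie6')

'dn--- ie6'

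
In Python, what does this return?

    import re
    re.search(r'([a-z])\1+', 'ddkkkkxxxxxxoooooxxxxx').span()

The backreference `\1` re-matches whatever the first group consumed, character for character.
`re.search` tries every starting position until one works.
The match spans [0:2] → 'dd'.
Captured: group 1 = 'd'.

(0, 2)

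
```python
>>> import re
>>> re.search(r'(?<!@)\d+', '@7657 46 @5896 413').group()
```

The negative lookahead/lookbehind blocks any match where the forbidden context is present.
The match spans [2:5] → '657'.

'657'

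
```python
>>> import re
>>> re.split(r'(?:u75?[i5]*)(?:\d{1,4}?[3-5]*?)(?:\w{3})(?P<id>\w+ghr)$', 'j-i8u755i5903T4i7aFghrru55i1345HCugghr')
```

['j-i8', '4i7aFghrru55i1345HCugghr', '']

The `?` after the quantifier makes it lazy — it takes as little as possible before letting the rest of the pattern try.
With a capturing group present, the delimiter's captured portion is kept in the result list.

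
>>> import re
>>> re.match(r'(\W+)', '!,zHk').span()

(0, 2)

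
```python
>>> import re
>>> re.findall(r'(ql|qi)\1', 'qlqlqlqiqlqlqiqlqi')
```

['ql', 'ql']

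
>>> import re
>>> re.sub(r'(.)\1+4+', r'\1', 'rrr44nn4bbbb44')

After group 1 captures some text, `\1` only succeeds where that same text appears again.
Matches: at [0:5] → 'rrr44'; at [5:8] → 'nn4'; at [8:14] → 'bbbb44'.
Each match is replaced using the text its own group 1 captured.

'rnb'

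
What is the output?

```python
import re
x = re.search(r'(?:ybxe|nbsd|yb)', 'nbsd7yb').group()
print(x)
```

nbsd

`search` walks the string left to right and returns the first match it finds.
The match spans [0:4] → 'nbsd'.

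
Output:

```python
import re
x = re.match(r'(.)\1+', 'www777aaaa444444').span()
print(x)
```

(0, 3)

With `match`, the pattern is implicitly anchored at the beginning.
The match spans [0:3] → 'www'.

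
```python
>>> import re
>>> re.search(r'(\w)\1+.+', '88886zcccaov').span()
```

(0, 12)

A backreference is literal: `\1` must see the identical characters the first group matched.
The match spans [0:12] → '88886zcccaov'.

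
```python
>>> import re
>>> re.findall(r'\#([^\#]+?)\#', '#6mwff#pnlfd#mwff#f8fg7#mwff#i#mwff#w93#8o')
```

Matches: at [0:7] match '#6mwff#', group 1 = '6mwff'; at [12:18] match '#mwff#', group 1 = 'mwff'; at [23:29] match '#mwff#', group 1 = 'mwff'; at [30:36] match '#mwff#', group 1 = 'mwff'.
Because there's exactly one group, `findall` drops the full match and keeps group 1 from each hit.

['6mwff', 'mwff', 'mwff', 'mwff']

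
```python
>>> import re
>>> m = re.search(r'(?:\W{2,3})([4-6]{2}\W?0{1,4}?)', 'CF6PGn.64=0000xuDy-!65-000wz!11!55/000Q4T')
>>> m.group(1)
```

The pattern matches 2 to 3 of a non-word character (non-capturing group); then exactly 2 of a character in [4-6], then optionally a non-word character, then 1 to 4 of a literal '0' (lazy) (captured).
The `?` after the quantifier makes it lazy — it takes as little as possible before letting the rest of the pattern try.
`search` walks the string left to right and returns the first match it finds.
The match spans [18:24] → '-!65-0'.
Captured: group 1 = '65-0'.

'65-0'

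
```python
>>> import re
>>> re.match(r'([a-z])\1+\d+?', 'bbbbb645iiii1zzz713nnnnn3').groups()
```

('b',)

The backreference `\1` re-matches whatever the first group consumed, character for character.
`re.match` only tries the pattern at the start of the string.
The match spans [0:6] → 'bbbbb6'.
Captured: group 1 = 'b'.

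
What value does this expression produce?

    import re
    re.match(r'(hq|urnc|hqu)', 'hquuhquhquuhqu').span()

(0, 2)

`match` is anchored at position 0; if the pattern doesn't fit there, it returns None.
The match spans [0:2] → 'hq'.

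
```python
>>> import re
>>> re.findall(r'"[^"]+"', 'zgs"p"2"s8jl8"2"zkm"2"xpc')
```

`findall` yields the raw match text (3 of them) because the pattern has no groups.

['"p"', '"s8jl8"', '"zkm"']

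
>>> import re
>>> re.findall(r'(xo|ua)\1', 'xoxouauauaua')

['xo', 'ua', 'ua']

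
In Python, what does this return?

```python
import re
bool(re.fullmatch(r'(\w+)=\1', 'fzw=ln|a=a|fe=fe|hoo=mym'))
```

False

After group 1 captures some text, `\1` only succeeds where that same text appears again.
`re.fullmatch` is like wrapping the pattern in `^…$` (in single-line mode).
Here the string isn't matched end-to-end, so the call returns None, and `bool(None)` is False.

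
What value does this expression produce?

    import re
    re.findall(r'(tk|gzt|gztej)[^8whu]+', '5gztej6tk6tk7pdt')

['gzt']

Branches in `(...|...)` are attempted left-to-right; the first branch that allows the whole pattern to succeed is taken.
`findall` collects group 1 from the one match (1 total).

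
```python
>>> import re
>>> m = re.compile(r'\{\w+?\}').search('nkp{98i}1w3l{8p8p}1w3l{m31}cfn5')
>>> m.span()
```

(3, 8)

`search` walks the string left to right and returns the first match it finds.
The match spans [3:8] → '{98i}'.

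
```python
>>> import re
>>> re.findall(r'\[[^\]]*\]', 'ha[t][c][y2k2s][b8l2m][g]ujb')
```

['[t]', '[c]', '[y2k2s]', '[b8l2m]', '[g]']

Matches: at [2:5] → '[t]'; at [5:8] → '[c]'; at [8:15] → '[y2k2s]'; at [15:22] → '[b8l2m]'; at [22:25] → '[g]'.
Since nothing is captured, `findall` lists the 5 matched substrings directly.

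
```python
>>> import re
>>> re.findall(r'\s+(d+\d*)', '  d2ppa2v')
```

['d2']

The pattern matches one or more of whitespace; then one or more of the literal 'd', then zero or more of a digit (captured).
Walking the string: at [0:4] match '  d2', group 1 = 'd2'.
One capturing group, so `findall` returns just the captured substring from the one match — 1 in all.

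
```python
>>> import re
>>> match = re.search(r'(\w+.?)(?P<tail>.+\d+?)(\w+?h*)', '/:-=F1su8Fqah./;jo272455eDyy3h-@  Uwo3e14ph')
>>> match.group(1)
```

The pattern matches one or more of a word character, then optionally any character (captured); then one or more of any character, then one or more of a digit (lazy) (captured as 'tail'); then one or more of a word character (lazy), then zero or more of a literal 'h' (captured).
`re.search` tries every starting position until one works.
The match spans [4:43] → 'F1su8Fqah./;jo272455eDyy3h-@  Uwo3e14ph'.
Captured: group 1 = 'F1su8Fqah.', group 2 = '/;jo272455eDyy3h-@  Uwo3e14', group 3 = 'ph'.

'F1su8Fqah.'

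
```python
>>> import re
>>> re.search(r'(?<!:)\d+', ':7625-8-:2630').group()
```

A negative assertion filters positions out without eating any characters.
The match spans [2:5] → '625'.

'625'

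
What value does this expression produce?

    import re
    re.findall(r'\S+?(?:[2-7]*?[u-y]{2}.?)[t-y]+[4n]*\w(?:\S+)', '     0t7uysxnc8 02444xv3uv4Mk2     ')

`findall` yields the raw match text (2 of them) because the pattern has no groups.

['0t7uysxnc8', '02444xv3uv4Mk2']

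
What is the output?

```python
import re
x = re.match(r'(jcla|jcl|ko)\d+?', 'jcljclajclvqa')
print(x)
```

`match` is anchored at position 0; if the pattern doesn't fit there, it returns None.
Here the string doesn't start with a match, so the call returns None.

None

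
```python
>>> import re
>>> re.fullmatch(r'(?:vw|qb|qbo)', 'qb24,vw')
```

None

For `fullmatch`, every character of the input must be accounted for by the pattern.
Here the string isn't matched end-to-end, so the call returns None.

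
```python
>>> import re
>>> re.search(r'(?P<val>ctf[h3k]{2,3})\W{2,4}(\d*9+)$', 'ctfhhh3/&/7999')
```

The pattern matches the literal 'ctf', then 2 to 3 of one of [h3k] (captured as 'val'); then 2 to 4 of a non-word character; then zero or more of a digit, then one or more of a literal '9' (captured); then anchored at the end.
`search` walks the string left to right and returns the first match it finds.
Here nothing in the string fits, so the call returns None.

None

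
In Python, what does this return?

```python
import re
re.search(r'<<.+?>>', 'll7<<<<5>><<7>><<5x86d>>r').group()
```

A `+?`/`*?`/`{m,n}?` starts at its minimum and grows only as far as needed for what follows to match.
`re.search` scans for the first position where the pattern succeeds.
The match spans [3:10] → '<<<<5>>'.

'<<<<5>>'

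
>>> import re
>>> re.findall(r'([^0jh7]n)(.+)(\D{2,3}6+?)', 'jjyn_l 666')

The pattern matches any character except [0jh7], then a literal 'n' (captured); then one or more of any character (captured); then 2 to 3 of a non-digit, then one or more of the literal '6' (lazy) (captured).
A `+?`/`*?`/`{m,n}?` starts at its minimum and grows only as far as needed for what follows to match.
Matches: at [2:8] match 'yn_l 6', groups = ('yn', '_', 'l 6').
With 3 capturing groups, `findall` returns a 3-tuple per match.

[('yn', '_', 'l 6')]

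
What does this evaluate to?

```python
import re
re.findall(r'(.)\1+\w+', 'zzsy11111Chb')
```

The backreference `\1` re-matches whatever the first group consumed, character for character.
Because there's exactly one group, `findall` drops the full match and keeps group 1 from the one hit.

['z']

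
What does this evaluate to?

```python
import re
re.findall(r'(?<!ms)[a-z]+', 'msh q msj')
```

['msh', 'q', 'msj']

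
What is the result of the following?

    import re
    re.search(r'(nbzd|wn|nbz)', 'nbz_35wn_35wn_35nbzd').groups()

`re.search` scans for the first position where the pattern succeeds.
The match spans [0:3] → 'nbz'.
Captured: group 1 = 'nbz'.

('nbz',)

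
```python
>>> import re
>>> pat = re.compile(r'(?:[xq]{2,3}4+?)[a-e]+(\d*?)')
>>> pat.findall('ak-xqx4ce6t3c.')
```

This matches 2 to 3 of one of [xq], then one or more of a literal '4' (lazy) (non-capturing group); then one or more of a character in [a-e]; then zero or more of a digit (lazy) (captured).
The `?` after the quantifier makes it lazy — it takes as little as possible before letting the rest of the pattern try.
Matches: at [3:9] match 'xqx4ce', group 1 = ''.
Because there's exactly one group, `findall` drops the full match and keeps group 1 from the one hit.

['']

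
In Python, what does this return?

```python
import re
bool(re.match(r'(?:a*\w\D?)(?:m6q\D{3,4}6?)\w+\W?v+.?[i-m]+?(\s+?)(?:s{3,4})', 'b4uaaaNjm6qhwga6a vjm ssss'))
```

False

`re.match` only tries the pattern at the start of the string.
Here the pattern fails at index 0, so the call returns None, and `bool(None)` is False.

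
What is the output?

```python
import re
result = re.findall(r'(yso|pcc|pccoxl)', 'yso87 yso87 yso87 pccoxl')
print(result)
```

['yso', 'yso', 'yso', 'pcc']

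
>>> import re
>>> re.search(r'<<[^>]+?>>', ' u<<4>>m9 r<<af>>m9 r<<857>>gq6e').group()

'<<4>>'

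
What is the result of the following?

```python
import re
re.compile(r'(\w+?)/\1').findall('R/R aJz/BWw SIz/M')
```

The backreference `\1` re-matches whatever the first group consumed, character for character.
Because there's exactly one group, `findall` drops the full match and keeps group 1 from the one hit.

['R']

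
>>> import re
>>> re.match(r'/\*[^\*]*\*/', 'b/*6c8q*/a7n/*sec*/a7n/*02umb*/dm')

None

`match` is anchored at position 0; if the pattern doesn't fit there, it returns None.
Here the string doesn't start with a match, so the call returns None.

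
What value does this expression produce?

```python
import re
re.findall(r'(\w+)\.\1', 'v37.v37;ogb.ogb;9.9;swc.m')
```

['v37', 'ogb', '9']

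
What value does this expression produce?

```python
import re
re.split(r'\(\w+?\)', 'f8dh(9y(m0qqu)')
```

Each match becomes a cut point; 2 segments remain.

['f8dh(9y', '']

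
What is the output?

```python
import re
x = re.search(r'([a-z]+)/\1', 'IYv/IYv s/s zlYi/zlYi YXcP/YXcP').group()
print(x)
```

s/s

After group 1 captures some text, `\1` only succeeds where that same text appears again.
The match spans [8:11] → 's/s'.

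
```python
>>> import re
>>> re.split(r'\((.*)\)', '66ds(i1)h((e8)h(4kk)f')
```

['66ds', 'i1)h((e8)h(4kk', 'f']

Matches to split on: at [4:20] → '(i1)h((e8)h(4kk)'.
`re.split` interleaves the captured-group text with the surrounding fragments.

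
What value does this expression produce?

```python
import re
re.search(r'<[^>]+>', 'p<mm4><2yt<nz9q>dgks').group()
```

`re.search` scans for the first position where the pattern succeeds.
The match spans [1:6] → '<mm4>'.

'<mm4>'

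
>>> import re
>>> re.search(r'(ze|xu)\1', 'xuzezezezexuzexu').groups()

('ze',)

The match spans [2:6] → 'zeze'.
Captured: group 1 = 'ze'.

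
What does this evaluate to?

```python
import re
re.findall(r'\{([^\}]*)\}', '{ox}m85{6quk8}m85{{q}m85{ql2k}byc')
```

Matches: at [0:4] match '{ox}', group 1 = 'ox'; at [7:14] match '{6quk8}', group 1 = '6quk8'; at [17:21] match '{{q}', group 1 = '{q'; at [24:30] match '{ql2k}', group 1 = 'ql2k'.
One capturing group, so `findall` returns just the captured substring from each match — 4 in all.

['ox', '6quk8', '{q', 'ql2k']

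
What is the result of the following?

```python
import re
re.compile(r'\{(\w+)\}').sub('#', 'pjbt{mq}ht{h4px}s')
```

'pjbt#ht#s'

Matches: at [4:8] → '{mq}'; at [10:16] → '{h4px}'.
Each match is replaced by '#'.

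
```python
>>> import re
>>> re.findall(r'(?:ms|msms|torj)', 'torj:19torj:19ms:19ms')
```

['torj', 'torj', 'ms', 'ms']

Since nothing is captured, `findall` lists the 4 matched substrings directly.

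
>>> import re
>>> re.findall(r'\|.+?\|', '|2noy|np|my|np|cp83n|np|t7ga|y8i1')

['|2noy|', '|my|', '|cp83n|', '|t7ga|']

A `+?`/`*?`/`{m,n}?` starts at its minimum and grows only as far as needed for what follows to match.
Since nothing is captured, `findall` lists the 4 matched substrings directly.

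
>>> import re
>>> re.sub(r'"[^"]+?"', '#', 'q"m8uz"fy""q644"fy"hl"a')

Matches: at [1:7] → '"m8uz"'; at [10:16] → '"q644"'; at [18:22] → '"hl"'.
Every occurrence is swapped for '#'.

'q#fy"#fy#a'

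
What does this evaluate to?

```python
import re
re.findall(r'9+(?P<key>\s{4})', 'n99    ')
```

The pattern matches one or more of a literal '9'; then exactly 4 of whitespace (captured as 'key').
With a single group, `findall` returns only what that group captured — 1 item.

['    ']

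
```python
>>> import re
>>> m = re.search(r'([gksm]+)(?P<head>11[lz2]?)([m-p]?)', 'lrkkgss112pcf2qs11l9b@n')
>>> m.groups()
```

('kkgss', '112', 'p')

Pattern: one or more of one of [gksm] (captured); then the literal '11', then optionally one of [lz2] (captured as 'head'); then optionally a character in [m-p] (captured).
`re.search` tries every starting position until one works.
The match spans [2:11] → 'kkgss112p'.
Captured: group 1 = 'kkgss', group 2 = '112', group 3 = 'p'.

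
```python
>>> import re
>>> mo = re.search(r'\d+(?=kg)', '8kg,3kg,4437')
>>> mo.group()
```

The positive lookaround only admits positions where the adjacent text matches; those characters stay outside the span.
`re.search` tries every starting position until one works.
The match spans [0:1] → '8'.

'8'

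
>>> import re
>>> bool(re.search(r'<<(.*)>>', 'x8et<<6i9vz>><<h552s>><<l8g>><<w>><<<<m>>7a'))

The match spans [4:41] → '<<6i9vz>><<h552s>><<l8g>><<w>><<<<m>>'.

True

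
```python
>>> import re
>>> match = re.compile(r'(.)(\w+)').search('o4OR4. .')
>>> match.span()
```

Pattern: any character (captured); then one or more of a word character (captured).
The match spans [0:5] → 'o4OR4'.

(0, 5)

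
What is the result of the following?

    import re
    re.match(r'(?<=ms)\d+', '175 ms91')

The lookaround is zero-width — it requires the adjacent text to match without consuming it, so the asserted text isn't part of the match.
With `match`, the pattern is implicitly anchored at the beginning.
Here position 0 doesn't satisfy it, so the call returns None.

None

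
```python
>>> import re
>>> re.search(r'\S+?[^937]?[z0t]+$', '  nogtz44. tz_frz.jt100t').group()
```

'tz_frz.jt100t'

The match spans [11:24] → 'tz_frz.jt100t'.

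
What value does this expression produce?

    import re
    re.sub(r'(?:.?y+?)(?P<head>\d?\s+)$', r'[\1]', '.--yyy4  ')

'.-[4  ]'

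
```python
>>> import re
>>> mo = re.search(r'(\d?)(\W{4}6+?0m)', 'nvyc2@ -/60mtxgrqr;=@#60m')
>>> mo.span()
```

This matches optionally a digit (captured); then exactly 4 of a non-word character, then one or more of a literal '6' (lazy), then the literal '0m' (captured).
Unlike `match`, `search` isn't anchored — it looks for the pattern anywhere in the string.
The match spans [4:12] → '2@ -/60m'.
Captured: group 1 = '2', group 2 = '@ -/60m'.

(4, 12)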